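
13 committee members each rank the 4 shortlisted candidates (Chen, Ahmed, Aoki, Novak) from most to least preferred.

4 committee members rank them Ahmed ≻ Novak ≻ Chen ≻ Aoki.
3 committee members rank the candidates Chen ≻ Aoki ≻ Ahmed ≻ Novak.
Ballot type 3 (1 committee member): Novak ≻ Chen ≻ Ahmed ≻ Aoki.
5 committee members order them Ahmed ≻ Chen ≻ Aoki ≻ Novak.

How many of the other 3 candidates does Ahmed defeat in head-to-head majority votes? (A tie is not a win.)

3

Ahmed against each rival (13 committee members):
Ahmed–Chen: Ahmed 9–4.
Ahmed vs Aoki: Ahmed, 10–3.
Ahmed vs Novak: Ahmed is ranked higher on 4+3+5 = 12 ballots, Novak on 1. Ahmed wins 12–1.
Ahmed beats Chen, Aoki, Novak — 3 pairwise wins.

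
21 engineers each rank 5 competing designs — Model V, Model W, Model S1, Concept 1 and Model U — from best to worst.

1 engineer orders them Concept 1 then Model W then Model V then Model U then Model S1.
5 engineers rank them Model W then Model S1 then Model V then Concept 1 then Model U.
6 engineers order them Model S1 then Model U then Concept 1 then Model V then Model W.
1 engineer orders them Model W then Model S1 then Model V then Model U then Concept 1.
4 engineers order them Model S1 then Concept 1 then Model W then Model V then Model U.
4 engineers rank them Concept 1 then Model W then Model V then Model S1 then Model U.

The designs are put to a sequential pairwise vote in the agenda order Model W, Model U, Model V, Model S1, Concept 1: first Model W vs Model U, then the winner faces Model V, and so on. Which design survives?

Round 1: Model W vs Model U — 15–6, Model W advances.
Round 2: Model W vs Model V — 15–6, Model W advances.
Round 3: Model W vs Model S1 — 11–10, Model W advances.
Round 4: Model W vs Concept 1 — 6–15, Concept 1 advances.
The agenda winner is Concept 1.

Concept 1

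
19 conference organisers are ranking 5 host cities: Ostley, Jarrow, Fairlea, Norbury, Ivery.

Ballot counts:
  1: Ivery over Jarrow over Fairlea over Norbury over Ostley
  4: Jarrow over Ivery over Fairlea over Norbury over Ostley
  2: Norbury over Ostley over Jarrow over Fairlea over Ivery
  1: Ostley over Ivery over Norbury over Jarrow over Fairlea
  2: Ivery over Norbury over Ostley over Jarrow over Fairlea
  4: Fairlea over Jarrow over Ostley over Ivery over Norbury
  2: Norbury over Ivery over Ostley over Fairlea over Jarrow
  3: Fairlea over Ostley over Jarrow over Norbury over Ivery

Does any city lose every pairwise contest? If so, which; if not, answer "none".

Head-to-head results (19 organisers):
Ostley vs Jarrow: Ostley preferred on 2+1+2+2+3 = 10 ballots; Ostley wins 10–9.
Ostley vs Fairlea: 7 to 12, Fairlea.
Ostley vs Norbury: 1+4+3 = 8 for Ostley, 11 for Norbury — Norbury by 11–8.
Ostley vs Ivery: Ostley, 10–9.
Jarrow vs Fairlea: Jarrow, 10–9.
Jarrow–Norbury: Jarrow 12–7.
Jarrow vs Ivery: 13 to 6, Jarrow.
Fairlea vs Norbury: 1+4+4+3 = 12 for Fairlea, 7 for Norbury — Fairlea by 12–7.
Fairlea vs Ivery: 2+4+3 = 9 for Fairlea, 10 for Ivery — Ivery by 10–9.
Norbury vs Ivery: Ivery wins 12–7.
Each city has at least one pairwise win (Ostley beats Jarrow; Jarrow beats Fairlea; Fairlea beats Ostley; Norbury beats Ostley; Ivery beats Fairlea) — no Condorcet loser.

none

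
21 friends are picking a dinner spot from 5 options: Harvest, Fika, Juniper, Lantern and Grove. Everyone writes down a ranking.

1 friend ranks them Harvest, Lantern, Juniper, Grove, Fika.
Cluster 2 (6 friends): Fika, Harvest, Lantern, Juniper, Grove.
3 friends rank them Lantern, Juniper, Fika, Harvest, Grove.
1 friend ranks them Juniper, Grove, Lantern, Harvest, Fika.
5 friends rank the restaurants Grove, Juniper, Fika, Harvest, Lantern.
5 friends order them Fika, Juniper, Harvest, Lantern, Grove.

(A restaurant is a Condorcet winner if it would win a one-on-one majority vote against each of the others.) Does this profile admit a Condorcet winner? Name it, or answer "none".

Fika

Check each pair by majority over 21 ballots:
Harvest–Fika: Fika 19–2.
Harvest–Juniper: Juniper 14–7.
Harvest–Lantern: Harvest 17–4.
Harvest vs Grove: Harvest, 15–6.
Fika vs Juniper: Fika, 11–10.
Fika vs Lantern: Fika wins 16–5.
Fika vs Grove: Fika wins 14–7.
Juniper vs Lantern: Juniper, 11–10.
Juniper vs Grove: Juniper, 16–5.
Lantern vs Grove: Lantern wins 15–6.
Only Fika has no losses; Fika is the Condorcet winner.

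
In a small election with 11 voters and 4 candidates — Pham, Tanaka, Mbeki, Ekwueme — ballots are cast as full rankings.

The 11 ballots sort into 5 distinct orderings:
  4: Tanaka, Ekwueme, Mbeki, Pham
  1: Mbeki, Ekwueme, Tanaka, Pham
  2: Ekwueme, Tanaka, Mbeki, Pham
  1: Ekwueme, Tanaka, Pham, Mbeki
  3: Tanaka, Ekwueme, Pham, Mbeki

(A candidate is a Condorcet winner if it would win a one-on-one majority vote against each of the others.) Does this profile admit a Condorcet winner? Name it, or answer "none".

Tanaka

Check each pair by majority over 11 ballots:
Pham vs Tanaka: Tanaka, 11–0.
Pham vs Mbeki: Pham is ranked higher on 1+3 = 4 ballots, Mbeki on 7. Mbeki wins 7–4.
Pham vs Ekwueme: Ekwueme, 11–0.
Tanaka vs Mbeki: Tanaka wins 10–1.
Tanaka vs Ekwueme: 7 to 4, Tanaka.
Mbeki vs Ekwueme: 1 to 10, Ekwueme.
Only Tanaka has no losses; Tanaka is the Condorcet winner.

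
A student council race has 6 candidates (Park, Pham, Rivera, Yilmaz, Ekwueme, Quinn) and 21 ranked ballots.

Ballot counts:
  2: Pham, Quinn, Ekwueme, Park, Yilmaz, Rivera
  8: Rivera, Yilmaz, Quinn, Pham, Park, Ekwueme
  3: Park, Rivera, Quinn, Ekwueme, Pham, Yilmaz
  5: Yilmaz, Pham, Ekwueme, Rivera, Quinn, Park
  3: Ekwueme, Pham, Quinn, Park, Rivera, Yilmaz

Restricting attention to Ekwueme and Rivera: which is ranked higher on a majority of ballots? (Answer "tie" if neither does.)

Rivera

Ballots ranking Ekwueme above Rivera: 2 + 5 + 3 = 10.
Ballots ranking Rivera above Ekwueme: 21 − 10 = 11.
Rivera wins the head-to-head 11–10.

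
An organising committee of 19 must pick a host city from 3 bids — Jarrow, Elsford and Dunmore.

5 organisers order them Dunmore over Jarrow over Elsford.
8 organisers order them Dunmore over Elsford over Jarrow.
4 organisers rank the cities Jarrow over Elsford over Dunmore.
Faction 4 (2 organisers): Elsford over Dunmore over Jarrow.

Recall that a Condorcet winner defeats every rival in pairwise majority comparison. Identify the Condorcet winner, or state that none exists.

Check each pair by majority over 19 ballots:
Jarrow–Elsford: Elsford 10–9.
Jarrow–Dunmore: Dunmore 15–4.
Elsford vs Dunmore: Dunmore wins 13–6.
Dunmore defeats every rival head-to-head and is the Condorcet winner.

Dunmore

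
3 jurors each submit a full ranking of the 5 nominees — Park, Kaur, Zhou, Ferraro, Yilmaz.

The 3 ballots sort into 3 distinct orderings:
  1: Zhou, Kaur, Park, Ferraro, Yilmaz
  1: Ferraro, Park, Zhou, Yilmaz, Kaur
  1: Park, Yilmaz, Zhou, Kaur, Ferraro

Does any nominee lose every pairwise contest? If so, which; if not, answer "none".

none

Pairwise majorities:
Park vs Kaur: Park preferred on 1+1 = 2 ballots; Park wins 2–1.
Park vs Zhou: Park wins 2–1.
Park vs Ferraro: Park wins 2–1.
Park vs Yilmaz: 3 to 0, Park.
Kaur vs Zhou: Zhou wins 3–0.
Kaur–Ferraro: Kaur 2–1.
Kaur vs Yilmaz: Yilmaz wins 2–1.
Zhou vs Ferraro: 2 to 1, Zhou.
Zhou vs Yilmaz: 2 to 1, Zhou.
Ferraro vs Yilmaz: Ferraro is ranked higher on 1+1 = 2 ballots, Yilmaz on 1. Ferraro wins 2–1.
Every nominee wins at least one matchup (Park beats Kaur; Kaur beats Ferraro; Zhou beats Kaur; Ferraro beats Yilmaz; Yilmaz beats Kaur), so there is no Condorcet loser.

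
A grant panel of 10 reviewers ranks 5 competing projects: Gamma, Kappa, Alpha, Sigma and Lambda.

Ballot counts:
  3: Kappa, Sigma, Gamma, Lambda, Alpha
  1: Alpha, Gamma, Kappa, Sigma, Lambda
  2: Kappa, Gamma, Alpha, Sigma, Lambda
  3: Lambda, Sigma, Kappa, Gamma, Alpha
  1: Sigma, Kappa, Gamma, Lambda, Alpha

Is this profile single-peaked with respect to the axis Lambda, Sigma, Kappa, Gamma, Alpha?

yes

Axis positions: Lambda=1, Sigma=2, Kappa=3, Gamma=4, Alpha=5.
Group 1 (peak Kappa at position 3): ranking walks positions 3-2-4-1-5, expanding outward from the peak — single-peaked.
Group 2 (peak Alpha at position 5): ranking walks positions 5-4-3-2-1, expanding outward from the peak — single-peaked.
Group 3 (peak Kappa at position 3): ranking walks positions 3-4-5-2-1, expanding outward from the peak — single-peaked.
Group 4 (peak Lambda at position 1): ranking walks positions 1-2-3-4-5, expanding outward from the peak — single-peaked.
Group 5 (peak Sigma at position 2): ranking walks positions 2-3-4-1-5, expanding outward from the peak — single-peaked.
Every ranking is single-peaked on this axis.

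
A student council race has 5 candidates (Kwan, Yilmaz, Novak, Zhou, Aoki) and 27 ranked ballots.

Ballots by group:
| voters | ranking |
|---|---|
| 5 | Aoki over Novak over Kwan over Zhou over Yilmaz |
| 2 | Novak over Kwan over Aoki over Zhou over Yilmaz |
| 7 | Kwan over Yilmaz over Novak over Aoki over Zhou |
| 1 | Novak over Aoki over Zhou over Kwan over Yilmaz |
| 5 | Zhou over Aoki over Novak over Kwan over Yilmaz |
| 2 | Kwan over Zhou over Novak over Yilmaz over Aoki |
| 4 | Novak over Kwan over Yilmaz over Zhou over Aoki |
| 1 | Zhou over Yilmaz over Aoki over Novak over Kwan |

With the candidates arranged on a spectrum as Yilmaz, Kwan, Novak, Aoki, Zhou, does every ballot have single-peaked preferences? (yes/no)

no

Axis positions: Yilmaz=1, Kwan=2, Novak=3, Aoki=4, Zhou=5.
Group 1 (peak Aoki at position 4): ranking walks positions 4-3-2-5-1, expanding outward from the peak — single-peaked.
Group 2 (peak Novak at position 3): ranking walks positions 3-2-4-5-1, expanding outward from the peak — single-peaked.
Group 3 (peak Kwan at position 2): ranking walks positions 2-1-3-4-5, expanding outward from the peak — single-peaked.
Group 4 (peak Novak at position 3): ranking walks positions 3-4-5-2-1, expanding outward from the peak — single-peaked.
Group 5 (peak Zhou at position 5): ranking walks positions 5-4-3-2-1, expanding outward from the peak — single-peaked.
Group 6: ranking walks positions 2-5-3-1-4; Zhou is ranked above Novak even though Novak lies between Zhou and the peak Kwan on the axis — preferences dip and rise again. Not single-peaked.
Group 7: ranking walks positions 3-2-1-5-4; Zhou is ranked above Aoki even though Aoki lies between Zhou and the peak Novak on the axis — preferences dip and rise again. Not single-peaked.
Group 8: ranking walks positions 5-1-4-3-2; Yilmaz is ranked above Aoki even though Aoki lies between Yilmaz and the peak Zhou on the axis — preferences dip and rise again. Not single-peaked.
Group 6 violates single-peakedness, so the profile is not single-peaked on this axis.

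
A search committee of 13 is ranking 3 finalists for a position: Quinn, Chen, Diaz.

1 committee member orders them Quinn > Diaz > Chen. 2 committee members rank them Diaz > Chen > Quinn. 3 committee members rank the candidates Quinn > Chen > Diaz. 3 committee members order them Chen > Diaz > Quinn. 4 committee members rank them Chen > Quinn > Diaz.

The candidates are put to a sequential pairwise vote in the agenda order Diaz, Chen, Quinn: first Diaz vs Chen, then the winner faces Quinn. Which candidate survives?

Chen

Round 1: Diaz vs Chen — 3–10, Chen advances.
Round 2: Chen vs Quinn — 9–4, Chen advances.
Chen survives the agenda.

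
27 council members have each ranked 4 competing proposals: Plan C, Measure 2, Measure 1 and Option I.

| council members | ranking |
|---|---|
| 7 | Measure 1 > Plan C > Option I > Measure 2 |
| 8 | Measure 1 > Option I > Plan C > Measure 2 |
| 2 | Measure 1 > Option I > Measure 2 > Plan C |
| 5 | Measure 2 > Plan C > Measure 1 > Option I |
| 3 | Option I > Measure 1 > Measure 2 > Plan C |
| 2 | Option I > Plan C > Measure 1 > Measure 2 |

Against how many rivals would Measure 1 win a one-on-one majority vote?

3

Measure 1 against each rival (27 council members):
Measure 1 vs Plan C: 7+8+2+3 = 20 for Measure 1, 7 for Plan C — Measure 1 by 20–7.
Measure 1 vs Measure 2: Measure 1, 22–5.
Measure 1 vs Option I: Measure 1 preferred on 7+8+2+5 = 22 ballots; Measure 1 wins 22–5.
Measure 1 beats Plan C, Measure 2, Option I — 3 pairwise wins.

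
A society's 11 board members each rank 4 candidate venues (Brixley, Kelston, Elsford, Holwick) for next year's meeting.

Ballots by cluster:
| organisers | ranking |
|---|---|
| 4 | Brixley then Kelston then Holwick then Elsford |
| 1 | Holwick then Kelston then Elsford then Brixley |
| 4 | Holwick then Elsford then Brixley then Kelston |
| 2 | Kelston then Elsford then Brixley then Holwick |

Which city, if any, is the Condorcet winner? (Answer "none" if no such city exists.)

Pairwise majorities:
Brixley vs Kelston: Brixley wins 8–3.
Brixley vs Elsford: Elsford, 7–4.
Brixley vs Holwick: Brixley, 6–5.
Kelston–Elsford: Kelston 7–4.
Kelston vs Holwick: 4+2 = 6 for Kelston, 5 for Holwick — Kelston by 6–5.
Elsford vs Holwick: Holwick wins 9–2.
No city is unbeaten: Brixley loses to Elsford; Kelston loses to Brixley; Elsford loses to Kelston; Holwick loses to Brixley. In particular Brixley > Kelston > Elsford > Brixley is a majority cycle — no Condorcet winner exists.

none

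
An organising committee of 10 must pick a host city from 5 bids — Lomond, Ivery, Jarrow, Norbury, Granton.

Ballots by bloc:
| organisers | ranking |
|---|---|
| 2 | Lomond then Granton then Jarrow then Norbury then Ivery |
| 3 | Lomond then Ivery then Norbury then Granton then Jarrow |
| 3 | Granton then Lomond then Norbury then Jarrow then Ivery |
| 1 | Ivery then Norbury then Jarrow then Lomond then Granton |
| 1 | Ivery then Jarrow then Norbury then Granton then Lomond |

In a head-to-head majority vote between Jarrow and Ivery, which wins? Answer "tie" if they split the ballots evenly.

Ballots ranking Jarrow above Ivery: 2 + 3 = 5.
Ballots ranking Ivery above Jarrow: 10 − 5 = 5.
5–5: the pair ties.

tie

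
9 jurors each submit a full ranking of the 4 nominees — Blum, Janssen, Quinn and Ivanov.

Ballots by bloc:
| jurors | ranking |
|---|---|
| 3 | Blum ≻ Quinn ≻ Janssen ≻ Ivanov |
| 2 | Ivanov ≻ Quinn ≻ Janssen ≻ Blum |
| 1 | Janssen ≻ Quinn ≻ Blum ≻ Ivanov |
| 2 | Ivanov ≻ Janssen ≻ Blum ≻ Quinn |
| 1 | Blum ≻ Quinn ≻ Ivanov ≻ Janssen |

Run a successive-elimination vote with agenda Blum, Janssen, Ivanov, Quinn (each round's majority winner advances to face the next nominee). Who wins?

Quinn

Round 1: Blum vs Janssen — 4–5, Janssen advances.
Round 2: Janssen vs Ivanov — 4–5, Ivanov advances.
Round 3: Ivanov vs Quinn — 4–5, Quinn advances.
The agenda winner is Quinn.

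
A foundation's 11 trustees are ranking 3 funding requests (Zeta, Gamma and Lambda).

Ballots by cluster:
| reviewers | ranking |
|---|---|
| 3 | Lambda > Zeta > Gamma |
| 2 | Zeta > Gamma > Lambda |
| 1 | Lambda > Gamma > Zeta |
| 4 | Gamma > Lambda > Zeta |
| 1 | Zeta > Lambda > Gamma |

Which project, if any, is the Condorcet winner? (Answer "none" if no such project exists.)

Head-to-head results (11 reviewers):
Zeta–Gamma: Zeta 6–5.
Zeta–Lambda: Lambda 8–3.
Gamma vs Lambda: Gamma, 6–5.
Each project drops at least one matchup (Zeta loses to Lambda; Gamma loses to Zeta; Lambda loses to Gamma); the cycle Zeta beats Gamma beats Lambda beats Zeta rules out a Condorcet winner.

none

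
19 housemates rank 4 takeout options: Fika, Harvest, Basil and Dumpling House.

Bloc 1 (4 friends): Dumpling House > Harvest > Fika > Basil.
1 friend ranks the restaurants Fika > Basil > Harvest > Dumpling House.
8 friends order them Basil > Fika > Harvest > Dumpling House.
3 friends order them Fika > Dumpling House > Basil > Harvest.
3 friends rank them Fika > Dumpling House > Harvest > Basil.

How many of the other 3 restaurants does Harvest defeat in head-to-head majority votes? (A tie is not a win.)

Harvest against each rival (19 friends):
Harvest vs Fika: 4 to 15, Fika.
Harvest vs Basil: Harvest is ranked higher on 4+3 = 7 ballots, Basil on 12. Basil wins 12–7.
Harvest vs Dumpling House: Harvest is ranked higher on 1+8 = 9 ballots, Dumpling House on 10. Dumpling House wins 10–9.
Harvest beats no one; loses to Fika, Basil, Dumpling House — 0 pairwise wins.

0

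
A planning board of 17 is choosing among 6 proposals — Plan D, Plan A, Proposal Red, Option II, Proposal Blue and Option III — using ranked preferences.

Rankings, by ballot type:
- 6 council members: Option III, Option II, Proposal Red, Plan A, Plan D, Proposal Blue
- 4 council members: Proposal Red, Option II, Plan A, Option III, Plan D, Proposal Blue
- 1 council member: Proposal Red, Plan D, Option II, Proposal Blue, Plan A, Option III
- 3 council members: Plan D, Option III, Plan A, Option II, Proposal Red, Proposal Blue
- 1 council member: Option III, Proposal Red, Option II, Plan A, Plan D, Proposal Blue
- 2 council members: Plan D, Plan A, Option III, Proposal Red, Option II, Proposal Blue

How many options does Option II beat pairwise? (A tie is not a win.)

Option II against each rival (17 council members):
Option II vs Plan D: Option II, 11–6.
Option II vs Plan A: Option II preferred on 6+4+1+1 = 12 ballots; Option II wins 12–5.
Option II vs Proposal Red: Option II, 9–8.
Option II vs Proposal Blue: 6+4+1+3+1+2 = 17 for Option II, 0 for Proposal Blue — Option II by 17–0.
Option II vs Option III: Option II preferred on 4+1 = 5 ballots; Option III wins 12–5.
Option II beats Plan D, Plan A, Proposal Red, Proposal Blue; loses to Option III — 4 pairwise wins.

4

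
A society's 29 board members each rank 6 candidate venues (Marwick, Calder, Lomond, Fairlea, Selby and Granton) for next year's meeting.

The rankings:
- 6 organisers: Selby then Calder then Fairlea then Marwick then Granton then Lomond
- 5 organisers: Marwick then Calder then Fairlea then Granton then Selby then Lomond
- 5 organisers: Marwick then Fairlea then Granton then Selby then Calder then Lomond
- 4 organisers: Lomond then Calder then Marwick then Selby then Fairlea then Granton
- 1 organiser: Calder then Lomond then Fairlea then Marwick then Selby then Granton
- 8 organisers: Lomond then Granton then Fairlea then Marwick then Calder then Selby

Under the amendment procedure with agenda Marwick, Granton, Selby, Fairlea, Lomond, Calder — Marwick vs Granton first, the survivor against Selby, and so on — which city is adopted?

Calder

Round 1: Marwick vs Granton — 21–8, Marwick advances.
Round 2: Marwick vs Selby — 23–6, Marwick advances.
Round 3: Marwick vs Fairlea — 14–15, Fairlea advances.
Round 4: Fairlea vs Lomond — 16–13, Fairlea advances.
Round 5: Fairlea vs Calder — 13–16, Calder advances.
Calder survives the agenda.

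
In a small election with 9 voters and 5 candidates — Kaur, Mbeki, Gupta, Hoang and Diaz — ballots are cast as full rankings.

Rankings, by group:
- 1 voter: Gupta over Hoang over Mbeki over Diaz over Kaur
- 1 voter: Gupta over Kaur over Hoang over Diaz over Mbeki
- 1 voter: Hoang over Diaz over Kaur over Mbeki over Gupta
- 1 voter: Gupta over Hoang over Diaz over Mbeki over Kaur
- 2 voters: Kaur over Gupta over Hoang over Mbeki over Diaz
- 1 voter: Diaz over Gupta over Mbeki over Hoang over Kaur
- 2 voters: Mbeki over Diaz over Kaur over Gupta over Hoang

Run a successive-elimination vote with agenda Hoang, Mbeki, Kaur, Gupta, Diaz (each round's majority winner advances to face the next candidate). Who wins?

Round 1: Hoang vs Mbeki — 6–3, Hoang advances.
Round 2: Hoang vs Kaur — 4–5, Kaur advances.
Round 3: Kaur vs Gupta — 5–4, Kaur advances.
Round 4: Kaur vs Diaz — 3–6, Diaz advances.
The agenda winner is Diaz.

Diaz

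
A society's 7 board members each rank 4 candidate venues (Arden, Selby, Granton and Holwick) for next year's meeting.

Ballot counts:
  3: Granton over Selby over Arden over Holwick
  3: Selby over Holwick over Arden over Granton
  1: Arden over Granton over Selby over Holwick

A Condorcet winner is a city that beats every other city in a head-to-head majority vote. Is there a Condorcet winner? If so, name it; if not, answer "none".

Check each pair by majority over 7 ballots:
Arden vs Selby: 1 to 6, Selby.
Arden vs Granton: Arden preferred on 3+1 = 4 ballots; Arden wins 4–3.
Arden vs Holwick: Arden is ranked higher on 3+1 = 4 ballots, Holwick on 3. Arden wins 4–3.
Selby vs Granton: 3 to 4, Granton.
Selby vs Holwick: 3+3+1 = 7 for Selby, 0 for Holwick — Selby by 7–0.
Granton vs Holwick: 3+1 = 4 for Granton, 3 for Holwick — Granton by 4–3.
Every city loses at least once (Arden loses to Selby; Selby loses to Granton; Granton loses to Arden; Holwick loses to Arden). The majority relation contains the cycle Arden > Granton > Selby > Arden, so there is no Condorcet winner.

none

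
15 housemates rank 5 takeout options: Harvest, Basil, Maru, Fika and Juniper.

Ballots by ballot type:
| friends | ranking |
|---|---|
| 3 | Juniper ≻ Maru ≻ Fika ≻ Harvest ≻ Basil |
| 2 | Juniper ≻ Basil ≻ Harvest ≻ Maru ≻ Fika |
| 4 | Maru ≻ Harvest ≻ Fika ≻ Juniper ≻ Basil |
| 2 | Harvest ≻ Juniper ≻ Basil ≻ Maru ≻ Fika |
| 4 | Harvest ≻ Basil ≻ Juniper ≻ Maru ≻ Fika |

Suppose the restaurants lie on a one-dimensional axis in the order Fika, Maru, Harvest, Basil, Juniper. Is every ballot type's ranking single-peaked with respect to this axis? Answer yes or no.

no

Axis positions: Fika=1, Maru=2, Harvest=3, Basil=4, Juniper=5.
Ballot type 1: ranking walks positions 5-2-1-3-4; Maru is ranked above Basil even though Basil lies between Maru and the peak Juniper on the axis — preferences dip and rise again. Not single-peaked.
Ballot type 2 (peak Juniper at position 5): ranking walks positions 5-4-3-2-1, expanding outward from the peak — single-peaked.
Ballot type 3: ranking walks positions 2-3-1-5-4; Juniper is ranked above Basil even though Basil lies between Juniper and the peak Maru on the axis — preferences dip and rise again. Not single-peaked.
Ballot type 4: ranking walks positions 3-5-4-2-1; Juniper is ranked above Basil even though Basil lies between Juniper and the peak Harvest on the axis — preferences dip and rise again. Not single-peaked.
Ballot type 5 (peak Harvest at position 3): ranking walks positions 3-4-5-2-1, expanding outward from the peak — single-peaked.
Ballot type 1 violates single-peakedness, so the profile is not single-peaked on this axis.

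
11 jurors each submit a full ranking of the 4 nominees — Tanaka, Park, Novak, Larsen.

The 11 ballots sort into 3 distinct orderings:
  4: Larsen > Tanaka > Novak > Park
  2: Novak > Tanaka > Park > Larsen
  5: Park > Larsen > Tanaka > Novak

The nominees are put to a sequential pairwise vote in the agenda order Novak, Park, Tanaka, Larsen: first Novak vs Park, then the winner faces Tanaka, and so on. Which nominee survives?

Round 1: Novak vs Park — 6–5, Novak advances.
Round 2: Novak vs Tanaka — 2–9, Tanaka advances.
Round 3: Tanaka vs Larsen — 2–9, Larsen advances.
The agenda winner is Larsen.

Larsen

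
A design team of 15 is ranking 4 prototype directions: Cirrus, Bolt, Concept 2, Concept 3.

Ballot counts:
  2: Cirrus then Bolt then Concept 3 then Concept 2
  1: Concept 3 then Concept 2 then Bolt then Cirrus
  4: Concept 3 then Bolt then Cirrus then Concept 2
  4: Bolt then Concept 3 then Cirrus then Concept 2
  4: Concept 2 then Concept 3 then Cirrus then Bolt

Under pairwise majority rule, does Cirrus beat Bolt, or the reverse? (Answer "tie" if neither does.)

Bolt

Ballots ranking Cirrus above Bolt: 2 + 4 = 6.
Ballots ranking Bolt above Cirrus: 15 − 6 = 9.
Bolt wins the head-to-head 9–6.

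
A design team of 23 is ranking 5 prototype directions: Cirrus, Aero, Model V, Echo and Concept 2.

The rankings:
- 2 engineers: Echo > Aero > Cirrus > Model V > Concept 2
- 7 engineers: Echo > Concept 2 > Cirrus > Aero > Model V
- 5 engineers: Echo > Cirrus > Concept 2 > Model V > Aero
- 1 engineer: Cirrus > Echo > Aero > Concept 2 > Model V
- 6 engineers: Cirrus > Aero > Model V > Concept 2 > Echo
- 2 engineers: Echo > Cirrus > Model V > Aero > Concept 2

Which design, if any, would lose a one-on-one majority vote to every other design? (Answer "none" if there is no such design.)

Head-to-head results (23 engineers):
Cirrus vs Aero: Cirrus preferred on 7+5+1+6+2 = 21 ballots; Cirrus wins 21–2.
Cirrus vs Model V: Cirrus, 23–0.
Cirrus vs Echo: Echo wins 16–7.
Cirrus vs Concept 2: 2+5+1+6+2 = 16 for Cirrus, 7 for Concept 2 — Cirrus by 16–7.
Aero vs Model V: Aero wins 16–7.
Aero vs Echo: Echo wins 17–6.
Aero vs Concept 2: 2+1+6+2 = 11 for Aero, 12 for Concept 2 — Concept 2 by 12–11.
Model V vs Echo: Echo, 17–6.
Model V vs Concept 2: 10 to 13, Concept 2.
Echo–Concept 2: Echo 17–6.
Only Model V has no wins; Model V is the Condorcet loser.

Model V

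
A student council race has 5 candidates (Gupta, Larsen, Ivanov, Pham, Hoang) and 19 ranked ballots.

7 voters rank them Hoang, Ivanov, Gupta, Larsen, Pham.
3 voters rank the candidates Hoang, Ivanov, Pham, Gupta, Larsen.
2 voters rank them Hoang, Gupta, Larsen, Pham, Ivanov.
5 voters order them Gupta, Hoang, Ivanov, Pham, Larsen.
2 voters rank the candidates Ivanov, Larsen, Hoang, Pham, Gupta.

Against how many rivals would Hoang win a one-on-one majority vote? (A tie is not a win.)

Hoang against each rival (19 voters):
Hoang–Gupta: Hoang 14–5.
Hoang vs Larsen: 7+3+2+5 = 17 for Hoang, 2 for Larsen — Hoang by 17–2.
Hoang vs Ivanov: Hoang is ranked higher on 7+3+2+5 = 17 ballots, Ivanov on 2. Hoang wins 17–2.
Hoang vs Pham: 19 to 0, Hoang.
Hoang beats Gupta, Larsen, Ivanov, Pham — 4 pairwise wins.

4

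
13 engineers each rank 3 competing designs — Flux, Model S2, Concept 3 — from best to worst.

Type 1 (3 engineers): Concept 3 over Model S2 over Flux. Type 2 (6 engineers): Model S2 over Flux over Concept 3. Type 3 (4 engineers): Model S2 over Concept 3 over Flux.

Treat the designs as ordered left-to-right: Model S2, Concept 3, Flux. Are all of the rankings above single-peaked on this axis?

Axis positions: Model S2=1, Concept 3=2, Flux=3.
Type 1 (peak Concept 3 at position 2): ranking walks positions 2-1-3, expanding outward from the peak — single-peaked.
Type 2: ranking walks positions 1-3-2; Flux is ranked above Concept 3 even though Concept 3 lies between Flux and the peak Model S2 on the axis — preferences dip and rise again. Not single-peaked.
Type 3 (peak Model S2 at position 1): ranking walks positions 1-2-3, expanding outward from the peak — single-peaked.
Type 2 violates single-peakedness, so the profile is not single-peaked on this axis.

no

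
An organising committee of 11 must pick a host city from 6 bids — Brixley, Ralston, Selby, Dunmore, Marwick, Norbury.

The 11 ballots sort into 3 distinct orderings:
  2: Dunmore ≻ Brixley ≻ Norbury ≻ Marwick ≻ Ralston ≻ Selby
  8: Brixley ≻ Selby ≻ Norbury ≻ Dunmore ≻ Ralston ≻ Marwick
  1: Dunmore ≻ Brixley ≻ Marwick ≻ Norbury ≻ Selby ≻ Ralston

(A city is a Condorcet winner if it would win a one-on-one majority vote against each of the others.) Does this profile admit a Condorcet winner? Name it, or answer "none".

Brixley

Pairwise majorities:
Brixley vs Ralston: Brixley is ranked higher on 2+8+1 = 11 ballots, Ralston on 0. Brixley wins 11–0.
Brixley vs Selby: Brixley is ranked higher on 2+8+1 = 11 ballots, Selby on 0. Brixley wins 11–0.
Brixley vs Dunmore: 8 to 3, Brixley.
Brixley vs Marwick: 11 to 0, Brixley.
Brixley vs Norbury: 11 to 0, Brixley.
Ralston vs Selby: 2 for Ralston, 9 for Selby — Selby by 9–2.
Ralston vs Dunmore: 0 for Ralston, 11 for Dunmore — Dunmore by 11–0.
Ralston vs Marwick: Ralston preferred on 8 ballots; Ralston wins 8–3.
Ralston vs Norbury: 0 for Ralston, 11 for Norbury — Norbury by 11–0.
Selby vs Dunmore: Selby is ranked higher on 8 ballots, Dunmore on 3. Selby wins 8–3.
Selby vs Marwick: Selby is ranked higher on 8 ballots, Marwick on 3. Selby wins 8–3.
Selby vs Norbury: 8 to 3, Selby.
Dunmore vs Marwick: Dunmore preferred on 2+8+1 = 11 ballots; Dunmore wins 11–0.
Dunmore vs Norbury: 3 to 8, Norbury.
Marwick vs Norbury: 1 for Marwick, 10 for Norbury — Norbury by 10–1.
Only Brixley has no losses; Brixley is the Condorcet winner.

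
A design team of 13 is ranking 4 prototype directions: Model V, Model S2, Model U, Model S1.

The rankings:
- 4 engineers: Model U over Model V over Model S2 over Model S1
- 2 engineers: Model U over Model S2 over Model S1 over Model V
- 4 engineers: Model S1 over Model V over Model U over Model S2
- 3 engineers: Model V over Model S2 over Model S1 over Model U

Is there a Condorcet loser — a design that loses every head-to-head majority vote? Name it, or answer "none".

none

Pairwise majorities:
Model V vs Model S2: Model V preferred on 4+4+3 = 11 ballots; Model V wins 11–2.
Model V vs Model U: 4+3 = 7 for Model V, 6 for Model U — Model V by 7–6.
Model V–Model S1: Model V 7–6.
Model S2 vs Model U: Model U, 10–3.
Model S2–Model S1: Model S2 9–4.
Model U vs Model S1: 6 to 7, Model S1.
Each design has at least one pairwise win (Model V beats Model S2; Model S2 beats Model S1; Model U beats Model S2; Model S1 beats Model U) — no Condorcet loser.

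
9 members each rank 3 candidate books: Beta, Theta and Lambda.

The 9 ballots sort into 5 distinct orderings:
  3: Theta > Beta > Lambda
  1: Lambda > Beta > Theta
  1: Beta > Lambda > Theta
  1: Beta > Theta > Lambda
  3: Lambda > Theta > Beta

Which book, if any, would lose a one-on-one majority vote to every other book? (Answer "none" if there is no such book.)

none

Head-to-head results (9 members):
Beta vs Theta: Theta, 6–3.
Beta vs Lambda: Beta, 5–4.
Theta vs Lambda: Lambda wins 5–4.
Each book has at least one pairwise win (Beta beats Lambda; Theta beats Beta; Lambda beats Theta) — no Condorcet loser.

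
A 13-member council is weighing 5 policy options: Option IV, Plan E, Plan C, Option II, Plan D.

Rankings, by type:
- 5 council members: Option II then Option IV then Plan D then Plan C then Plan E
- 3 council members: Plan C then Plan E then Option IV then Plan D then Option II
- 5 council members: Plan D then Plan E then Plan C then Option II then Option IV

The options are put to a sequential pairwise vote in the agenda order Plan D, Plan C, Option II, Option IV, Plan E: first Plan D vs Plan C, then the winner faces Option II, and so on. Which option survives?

Plan E

Round 1: Plan D vs Plan C — 10–3, Plan D advances.
Round 2: Plan D vs Option II — 8–5, Plan D advances.
Round 3: Plan D vs Option IV — 5–8, Option IV advances.
Round 4: Option IV vs Plan E — 5–8, Plan E advances.
Plan E survives the agenda.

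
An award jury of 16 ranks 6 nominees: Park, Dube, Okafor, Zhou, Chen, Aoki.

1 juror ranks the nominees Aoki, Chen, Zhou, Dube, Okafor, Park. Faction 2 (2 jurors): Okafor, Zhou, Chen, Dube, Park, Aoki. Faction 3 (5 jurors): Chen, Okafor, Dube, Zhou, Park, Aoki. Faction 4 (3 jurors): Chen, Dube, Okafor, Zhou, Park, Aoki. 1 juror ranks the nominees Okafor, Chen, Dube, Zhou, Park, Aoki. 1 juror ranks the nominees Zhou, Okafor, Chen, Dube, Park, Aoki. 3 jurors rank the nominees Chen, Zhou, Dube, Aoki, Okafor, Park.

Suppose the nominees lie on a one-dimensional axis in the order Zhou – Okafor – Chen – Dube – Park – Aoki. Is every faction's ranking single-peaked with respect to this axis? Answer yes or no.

Axis positions: Zhou=1, Okafor=2, Chen=3, Dube=4, Park=5, Aoki=6.
Faction 1: ranking walks positions 6-3-1-4-2-5; Chen is ranked above Park even though Park lies between Chen and the peak Aoki on the axis — preferences dip and rise again. Not single-peaked.
Faction 2 (peak Okafor at position 2): ranking walks positions 2-1-3-4-5-6, expanding outward from the peak — single-peaked.
Faction 3 (peak Chen at position 3): ranking walks positions 3-2-4-1-5-6, expanding outward from the peak — single-peaked.
Faction 4 (peak Chen at position 3): ranking walks positions 3-4-2-1-5-6, expanding outward from the peak — single-peaked.
Faction 5 (peak Okafor at position 2): ranking walks positions 2-3-4-1-5-6, expanding outward from the peak — single-peaked.
Faction 6 (peak Zhou at position 1): ranking walks positions 1-2-3-4-5-6, expanding outward from the peak — single-peaked.
Faction 7: ranking walks positions 3-1-4-6-2-5; Zhou is ranked above Okafor even though Okafor lies between Zhou and the peak Chen on the axis — preferences dip and rise again. Not single-peaked.
Faction 1 violates single-peakedness, so the profile is not single-peaked on this axis.

no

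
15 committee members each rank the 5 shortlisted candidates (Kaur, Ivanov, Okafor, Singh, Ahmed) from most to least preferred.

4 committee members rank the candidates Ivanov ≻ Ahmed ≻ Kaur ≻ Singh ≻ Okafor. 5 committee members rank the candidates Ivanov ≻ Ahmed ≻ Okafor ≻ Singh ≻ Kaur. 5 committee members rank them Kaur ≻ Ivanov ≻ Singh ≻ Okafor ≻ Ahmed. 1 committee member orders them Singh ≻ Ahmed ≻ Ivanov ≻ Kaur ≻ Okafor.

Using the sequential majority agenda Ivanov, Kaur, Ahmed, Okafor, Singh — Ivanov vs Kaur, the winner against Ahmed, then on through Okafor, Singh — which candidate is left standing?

Round 1: Ivanov vs Kaur — 10–5, Ivanov advances.
Round 2: Ivanov vs Ahmed — 14–1, Ivanov advances.
Round 3: Ivanov vs Okafor — 15–0, Ivanov advances.
Round 4: Ivanov vs Singh — 14–1, Ivanov advances.
Ivanov survives the agenda.

Ivanov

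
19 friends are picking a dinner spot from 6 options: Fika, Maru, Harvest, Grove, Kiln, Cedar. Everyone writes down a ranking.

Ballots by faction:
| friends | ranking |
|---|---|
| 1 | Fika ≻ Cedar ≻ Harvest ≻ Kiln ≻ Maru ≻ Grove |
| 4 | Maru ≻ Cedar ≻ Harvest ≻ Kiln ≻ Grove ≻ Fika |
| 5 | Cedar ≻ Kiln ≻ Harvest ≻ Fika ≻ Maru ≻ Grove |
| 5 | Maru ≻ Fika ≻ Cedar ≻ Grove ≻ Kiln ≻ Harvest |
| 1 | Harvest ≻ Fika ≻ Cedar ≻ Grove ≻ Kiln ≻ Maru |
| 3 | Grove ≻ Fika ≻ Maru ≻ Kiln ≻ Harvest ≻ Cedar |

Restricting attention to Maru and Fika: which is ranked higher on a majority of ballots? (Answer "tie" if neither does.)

Fika

Ballots ranking Maru above Fika: 4 + 5 = 9.
Ballots ranking Fika above Maru: 19 − 9 = 10.
Fika wins the head-to-head 10–9.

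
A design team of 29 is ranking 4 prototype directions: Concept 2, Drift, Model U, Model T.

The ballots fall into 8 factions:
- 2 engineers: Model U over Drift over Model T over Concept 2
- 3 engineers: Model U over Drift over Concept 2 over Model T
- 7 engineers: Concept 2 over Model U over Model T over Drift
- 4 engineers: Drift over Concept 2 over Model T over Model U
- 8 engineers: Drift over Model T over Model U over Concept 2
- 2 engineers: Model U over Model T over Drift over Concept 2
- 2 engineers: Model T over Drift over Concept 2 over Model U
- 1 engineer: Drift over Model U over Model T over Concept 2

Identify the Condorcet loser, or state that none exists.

Concept 2

Pairwise majorities:
Concept 2–Drift: Drift 22–7.
Concept 2 vs Model U: Model U wins 16–13.
Concept 2–Model T: Model T 15–14.
Drift vs Model U: Drift preferred on 4+8+2+1 = 15 ballots; Drift wins 15–14.
Drift vs Model T: 18 to 11, Drift.
Model U–Model T: Model U 15–14.
Only Concept 2 has no wins; Concept 2 is the Condorcet loser.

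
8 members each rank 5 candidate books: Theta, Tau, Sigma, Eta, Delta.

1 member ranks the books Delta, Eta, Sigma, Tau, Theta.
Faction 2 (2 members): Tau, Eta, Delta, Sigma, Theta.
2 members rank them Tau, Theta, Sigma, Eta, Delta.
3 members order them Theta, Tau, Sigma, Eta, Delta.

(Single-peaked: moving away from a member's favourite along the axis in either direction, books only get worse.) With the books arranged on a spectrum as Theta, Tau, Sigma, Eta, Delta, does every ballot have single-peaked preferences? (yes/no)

no

Axis positions: Theta=1, Tau=2, Sigma=3, Eta=4, Delta=5.
Faction 1 (peak Delta at position 5): ranking walks positions 5-4-3-2-1, expanding outward from the peak — single-peaked.
Faction 2: ranking walks positions 2-4-5-3-1; Eta is ranked above Sigma even though Sigma lies between Eta and the peak Tau on the axis — preferences dip and rise again. Not single-peaked.
Faction 3 (peak Tau at position 2): ranking walks positions 2-1-3-4-5, expanding outward from the peak — single-peaked.
Faction 4 (peak Theta at position 1): ranking walks positions 1-2-3-4-5, expanding outward from the peak — single-peaked.
Faction 2 violates single-peakedness, so the profile is not single-peaked on this axis.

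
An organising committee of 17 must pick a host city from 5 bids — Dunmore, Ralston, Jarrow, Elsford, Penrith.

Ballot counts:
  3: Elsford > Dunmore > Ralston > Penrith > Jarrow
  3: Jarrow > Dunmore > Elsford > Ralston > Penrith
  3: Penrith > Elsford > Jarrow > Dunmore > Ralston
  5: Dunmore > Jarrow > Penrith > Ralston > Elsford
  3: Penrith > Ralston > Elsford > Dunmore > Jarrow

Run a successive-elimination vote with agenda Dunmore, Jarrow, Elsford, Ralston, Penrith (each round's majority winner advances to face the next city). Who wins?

Round 1: Dunmore vs Jarrow — 11–6, Dunmore advances.
Round 2: Dunmore vs Elsford — 8–9, Elsford advances.
Round 3: Elsford vs Ralston — 9–8, Elsford advances.
Round 4: Elsford vs Penrith — 6–11, Penrith advances.
The agenda winner is Penrith.

Penrith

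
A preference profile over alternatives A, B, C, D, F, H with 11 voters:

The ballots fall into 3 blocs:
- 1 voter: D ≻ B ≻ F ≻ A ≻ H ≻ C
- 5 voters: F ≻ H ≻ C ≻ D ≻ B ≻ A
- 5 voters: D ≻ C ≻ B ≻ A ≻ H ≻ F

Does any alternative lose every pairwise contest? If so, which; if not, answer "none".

Head-to-head results (11 voters):
A vs B: 0 for A, 11 for B — B by 11–0.
A vs C: 1 for A, 10 for C — C by 10–1.
A vs D: D, 11–0.
A vs F: F, 6–5.
A vs H: A preferred on 1+5 = 6 ballots; A wins 6–5.
B vs C: 1 to 10, C.
B vs D: B is ranked higher on 0 ballots, D on 11. D wins 11–0.
B vs F: B preferred on 1+5 = 6 ballots; B wins 6–5.
B vs H: B wins 6–5.
C vs D: 5 for C, 6 for D — D by 6–5.
C vs F: F, 6–5.
C vs H: H wins 6–5.
D vs F: 1+5 = 6 for D, 5 for F — D by 6–5.
D vs H: D wins 6–5.
F vs H: F, 6–5.
No alternative is winless: A beats H; B beats A; C beats A; D beats A; F beats A; H beats C. There is no Condorcet loser.

none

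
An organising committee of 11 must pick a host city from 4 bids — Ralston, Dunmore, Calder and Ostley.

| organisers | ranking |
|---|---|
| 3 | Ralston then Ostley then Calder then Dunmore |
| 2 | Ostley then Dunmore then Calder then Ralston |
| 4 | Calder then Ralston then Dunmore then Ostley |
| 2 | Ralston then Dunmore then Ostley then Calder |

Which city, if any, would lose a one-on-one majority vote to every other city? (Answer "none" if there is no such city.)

none

Pairwise majorities:
Ralston vs Dunmore: Ralston preferred on 3+4+2 = 9 ballots; Ralston wins 9–2.
Ralston vs Calder: Calder wins 6–5.
Ralston–Ostley: Ralston 9–2.
Dunmore vs Calder: Dunmore is ranked higher on 2+2 = 4 ballots, Calder on 7. Calder wins 7–4.
Dunmore vs Ostley: 4+2 = 6 for Dunmore, 5 for Ostley — Dunmore by 6–5.
Calder vs Ostley: Ostley wins 7–4.
No city is winless: Ralston beats Dunmore; Dunmore beats Ostley; Calder beats Ralston; Ostley beats Calder. There is no Condorcet loser.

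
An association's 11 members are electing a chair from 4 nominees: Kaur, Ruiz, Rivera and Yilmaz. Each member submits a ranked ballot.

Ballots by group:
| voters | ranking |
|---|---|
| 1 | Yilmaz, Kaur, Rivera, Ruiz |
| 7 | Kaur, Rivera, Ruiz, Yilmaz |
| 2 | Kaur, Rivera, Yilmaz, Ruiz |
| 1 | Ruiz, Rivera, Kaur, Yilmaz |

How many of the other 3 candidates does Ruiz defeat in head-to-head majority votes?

1

Ruiz against each rival (11 voters):
Ruiz vs Kaur: 1 to 10, Kaur.
Ruiz vs Rivera: Ruiz preferred on 1 ballot; Rivera wins 10–1.
Ruiz vs Yilmaz: Ruiz preferred on 7+1 = 8 ballots; Ruiz wins 8–3.
Ruiz beats Yilmaz; loses to Kaur, Rivera — 1 pairwise win.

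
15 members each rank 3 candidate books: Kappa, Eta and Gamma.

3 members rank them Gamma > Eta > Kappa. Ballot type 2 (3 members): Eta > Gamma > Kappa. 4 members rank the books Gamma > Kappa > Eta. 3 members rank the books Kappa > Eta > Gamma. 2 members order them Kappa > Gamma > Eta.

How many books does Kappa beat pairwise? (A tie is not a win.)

Kappa against each rival (15 members):
Kappa vs Eta: Kappa wins 9–6.
Kappa vs Gamma: Gamma, 10–5.
Kappa beats Eta; loses to Gamma — 1 pairwise win.

1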